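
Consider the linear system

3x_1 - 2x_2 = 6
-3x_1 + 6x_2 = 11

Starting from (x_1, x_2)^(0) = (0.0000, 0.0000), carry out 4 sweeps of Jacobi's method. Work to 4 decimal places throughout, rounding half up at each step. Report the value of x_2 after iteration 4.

Iteration 1:
  x_1 = (6 - (-2)·0.0000) / (3) = 2.0000
  x_2 = (11 - (-3)·0.0000) / (6) = 1.8333
Iteration 2:
  x_1 = (6 - (-2)·1.8333) / (3) = 3.2222
  x_2 = (11 - (-3)·2.0000) / (6) = 2.8333
Iteration 3:
  x_1 = (6 - (-2)·2.8333) / (3) = 3.8889
  x_2 = (11 - (-3)·3.2222) / (6) = 3.4444
Iteration 4:
  x_1 = (6 - (-2)·3.4444) / (3) = 4.2963
  x_2 = (11 - (-3)·3.8889) / (6) = 3.7778

3.7778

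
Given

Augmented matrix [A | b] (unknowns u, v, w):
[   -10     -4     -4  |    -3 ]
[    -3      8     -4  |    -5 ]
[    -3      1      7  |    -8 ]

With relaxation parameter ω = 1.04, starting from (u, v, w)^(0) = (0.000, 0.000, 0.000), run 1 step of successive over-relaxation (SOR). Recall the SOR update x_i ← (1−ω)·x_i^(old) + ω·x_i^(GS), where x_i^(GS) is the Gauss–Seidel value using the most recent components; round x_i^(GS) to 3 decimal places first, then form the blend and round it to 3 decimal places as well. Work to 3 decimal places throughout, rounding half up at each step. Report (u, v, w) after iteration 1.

(0.312, -0.528, -0.971)

Iteration 1:
  u: GS value = (-3 - (-4)·0.000 - (-4)·0.000) / (-10) = 0.300;  u ← (1−ω)·0.000 + ω·0.300 = 0.312
  v: GS value = (-5 - (-3)·0.312 - (-4)·0.000) / (8) = -0.508;  v ← (1−ω)·0.000 + ω·-0.508 = -0.528
  w: GS value = (-8 - (-3)·0.312 - (1)·-0.528) / (7) = -0.934;  w ← (1−ω)·0.000 + ω·-0.934 = -0.971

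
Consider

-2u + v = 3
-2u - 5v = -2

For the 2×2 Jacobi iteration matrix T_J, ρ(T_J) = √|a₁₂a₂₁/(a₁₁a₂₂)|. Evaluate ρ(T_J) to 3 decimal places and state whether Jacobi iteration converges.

a₁₂a₂₁/(a₁₁a₂₂) = (1)·(-2) / ((-2)·(-5)) = -0.200000
ρ = √|-0.200000| = √0.200000 = 0.447
ρ < 1, so Jacobi converges

0.447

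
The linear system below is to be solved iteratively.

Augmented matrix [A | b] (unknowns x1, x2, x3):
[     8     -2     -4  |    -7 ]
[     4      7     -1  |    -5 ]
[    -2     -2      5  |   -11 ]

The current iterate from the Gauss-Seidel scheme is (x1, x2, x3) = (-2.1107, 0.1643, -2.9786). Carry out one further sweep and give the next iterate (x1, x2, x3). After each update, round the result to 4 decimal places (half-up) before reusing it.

(-2.3232, 0.1877, -3.0542)

One sweep:
  x1 = (-7 - (-2)·0.1643 - (-4)·-2.9786) / (8) = -2.3232
  x2 = (-5 - (4)·-2.3232 - (-1)·-2.9786) / (7) = 0.1877
  x3 = (-11 - (-2)·-2.3232 - (-2)·0.1877) / (5) = -3.0542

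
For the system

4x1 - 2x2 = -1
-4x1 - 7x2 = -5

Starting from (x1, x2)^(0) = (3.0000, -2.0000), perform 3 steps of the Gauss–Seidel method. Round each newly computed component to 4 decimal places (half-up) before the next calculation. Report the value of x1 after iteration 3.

-0.0255

Iteration 1:
  x1 = (-1 - (-2)·-2.0000) / (4) = -1.2500
  x2 = (-5 - (-4)·-1.2500) / (-7) = 1.4286
Iteration 2:
  x1 = (-1 - (-2)·1.4286) / (4) = 0.4643
  x2 = (-5 - (-4)·0.4643) / (-7) = 0.4490
Iteration 3:
  x1 = (-1 - (-2)·0.4490) / (4) = -0.0255
  x2 = (-5 - (-4)·-0.0255) / (-7) = 0.7289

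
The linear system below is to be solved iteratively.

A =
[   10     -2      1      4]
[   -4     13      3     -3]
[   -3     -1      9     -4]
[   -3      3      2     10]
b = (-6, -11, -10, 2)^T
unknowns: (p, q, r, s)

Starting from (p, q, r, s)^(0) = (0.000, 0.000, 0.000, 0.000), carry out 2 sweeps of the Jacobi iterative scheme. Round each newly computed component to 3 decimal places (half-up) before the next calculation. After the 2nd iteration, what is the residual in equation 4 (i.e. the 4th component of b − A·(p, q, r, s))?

-0.358

Iteration 1:
  p = (-6 - (-2)·0.000 - (1)·0.000 - (4)·0.000) / (10) = -0.600
  q = (-11 - (-4)·0.000 - (3)·0.000 - (-3)·0.000) / (13) = -0.846
  r = (-10 - (-3)·0.000 - (-1)·0.000 - (-4)·0.000) / (9) = -1.111
  s = (2 - (-3)·0.000 - (3)·0.000 - (2)·0.000) / (10) = 0.200
Iteration 2:
  p = (-6 - (-2)·-0.846 - (1)·-1.111 - (4)·0.200) / (10) = -0.738
  q = (-11 - (-4)·-0.600 - (3)·-1.111 - (-3)·0.200) / (13) = -0.728
  r = (-10 - (-3)·-0.600 - (-1)·-0.846 - (-4)·0.200) / (9) = -1.316
  s = (2 - (-3)·-0.600 - (3)·-0.846 - (2)·-1.111) / (10) = 0.496
Residual b − A·x = (-0.744, 0.948, 0.886, -0.358)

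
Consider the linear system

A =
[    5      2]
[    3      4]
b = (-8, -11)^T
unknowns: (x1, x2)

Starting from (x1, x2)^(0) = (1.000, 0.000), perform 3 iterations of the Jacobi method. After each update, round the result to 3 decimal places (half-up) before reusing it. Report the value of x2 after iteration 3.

Iteration 1:
  x1 = (-8 - (2)·0.000) / (5) = -1.600
  x2 = (-11 - (3)·1.000) / (4) = -3.500
Iteration 2:
  x1 = (-8 - (2)·-3.500) / (5) = -0.200
  x2 = (-11 - (3)·-1.600) / (4) = -1.550
Iteration 3:
  x1 = (-8 - (2)·-1.550) / (5) = -0.980
  x2 = (-11 - (3)·-0.200) / (4) = -2.600

-2.600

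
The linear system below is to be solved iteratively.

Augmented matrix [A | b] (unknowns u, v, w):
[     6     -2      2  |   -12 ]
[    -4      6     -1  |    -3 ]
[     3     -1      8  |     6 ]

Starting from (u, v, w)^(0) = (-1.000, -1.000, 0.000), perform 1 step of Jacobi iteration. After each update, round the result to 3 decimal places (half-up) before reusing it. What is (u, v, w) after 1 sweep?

(-2.333, -1.167, 1.000)

Iteration 1:
  u = (-12 - (-2)·-1.000 - (2)·0.000) / (6) = -2.333
  v = (-3 - (-4)·-1.000 - (-1)·0.000) / (6) = -1.167
  w = (6 - (3)·-1.000 - (-1)·-1.000) / (8) = 1.000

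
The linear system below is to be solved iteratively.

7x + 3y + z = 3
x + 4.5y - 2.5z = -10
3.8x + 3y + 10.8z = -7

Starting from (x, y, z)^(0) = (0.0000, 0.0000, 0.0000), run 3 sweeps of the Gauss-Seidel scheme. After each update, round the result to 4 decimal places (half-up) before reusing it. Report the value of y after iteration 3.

-2.8180

Iteration 1:
  x = (3 - (3)·0.0000 - (1)·0.0000) / (7) = 0.4286
  y = (-10 - (1)·0.4286 - (-2.5)·0.0000) / (4.5) = -2.3175
  z = (-7 - (3.8)·0.4286 - (3)·-2.3175) / (10.8) = -0.1552
Iteration 2:
  x = (3 - (3)·-2.3175 - (1)·-0.1552) / (7) = 1.4440
  y = (-10 - (1)·1.4440 - (-2.5)·-0.1552) / (4.5) = -2.6293
  z = (-7 - (3.8)·1.4440 - (3)·-2.6293) / (10.8) = -0.4259
Iteration 3:
  x = (3 - (3)·-2.6293 - (1)·-0.4259) / (7) = 1.6163
  y = (-10 - (1)·1.6163 - (-2.5)·-0.4259) / (4.5) = -2.8180
  z = (-7 - (3.8)·1.6163 - (3)·-2.8180) / (10.8) = -0.4341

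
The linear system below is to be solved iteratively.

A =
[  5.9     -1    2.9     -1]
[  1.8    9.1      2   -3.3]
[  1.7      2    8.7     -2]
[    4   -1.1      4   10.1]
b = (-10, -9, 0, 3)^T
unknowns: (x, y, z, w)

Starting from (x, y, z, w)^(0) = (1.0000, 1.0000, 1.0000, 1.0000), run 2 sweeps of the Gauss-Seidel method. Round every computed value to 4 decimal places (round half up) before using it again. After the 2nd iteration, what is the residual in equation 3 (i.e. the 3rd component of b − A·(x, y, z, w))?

Iteration 1:
  x = (-10 - (-1)·1.0000 - (2.9)·1.0000 - (-1)·1.0000) / (5.9) = -1.8475
  y = (-9 - (1.8)·-1.8475 - (2)·1.0000 - (-3.3)·1.0000) / (9.1) = -0.4807
  z = (0 - (1.7)·-1.8475 - (2)·-0.4807 - (-2)·1.0000) / (8.7) = 0.7014
  w = (3 - (4)·-1.8475 - (-1.1)·-0.4807 - (4)·0.7014) / (10.1) = 0.6986
Iteration 2:
  x = (-10 - (-1)·-0.4807 - (2.9)·0.7014 - (-1)·0.6986) / (5.9) = -2.0027
  y = (-9 - (1.8)·-2.0027 - (2)·0.7014 - (-3.3)·0.6986) / (9.1) = -0.4937
  z = (0 - (1.7)·-2.0027 - (2)·-0.4937 - (-2)·0.6986) / (8.7) = 0.6654
  w = (3 - (4)·-2.0027 - (-1.1)·-0.4937 - (4)·0.6654) / (10.1) = 0.7729
Residual b − A·x = (0.1655, 0.3173, 0.1488, -0.0002)

0.1488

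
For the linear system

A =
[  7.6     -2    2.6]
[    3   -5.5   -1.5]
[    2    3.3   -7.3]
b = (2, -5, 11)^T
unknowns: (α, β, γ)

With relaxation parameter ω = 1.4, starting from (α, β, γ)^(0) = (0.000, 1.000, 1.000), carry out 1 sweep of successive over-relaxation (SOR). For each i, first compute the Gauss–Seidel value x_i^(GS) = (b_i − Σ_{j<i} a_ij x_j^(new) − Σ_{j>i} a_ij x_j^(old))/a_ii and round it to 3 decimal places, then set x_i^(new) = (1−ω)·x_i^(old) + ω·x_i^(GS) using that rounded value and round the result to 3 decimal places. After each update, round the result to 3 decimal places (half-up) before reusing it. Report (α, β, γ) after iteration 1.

(0.258, 0.688, -1.975)

Iteration 1:
  α: GS value = (2 - (-2)·1.000 - (2.6)·1.000) / (7.6) = 0.184;  α ← (1−ω)·0.000 + ω·0.184 = 0.258
  β: GS value = (-5 - (3)·0.258 - (-1.5)·1.000) / (-5.5) = 0.777;  β ← (1−ω)·1.000 + ω·0.777 = 0.688
  γ: GS value = (11 - (2)·0.258 - (3.3)·0.688) / (-7.3) = -1.125;  γ ← (1−ω)·1.000 + ω·-1.125 = -1.975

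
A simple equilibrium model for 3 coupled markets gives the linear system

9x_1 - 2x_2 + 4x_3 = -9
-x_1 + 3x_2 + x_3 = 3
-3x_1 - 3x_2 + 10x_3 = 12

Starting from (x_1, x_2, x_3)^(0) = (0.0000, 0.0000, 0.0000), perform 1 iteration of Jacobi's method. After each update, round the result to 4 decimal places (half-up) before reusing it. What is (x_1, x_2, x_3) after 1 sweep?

(-1.0000, 1.0000, 1.2000)

Iteration 1:
  x_1 = (-9 - (-2)·0.0000 - (4)·0.0000) / (9) = -1.0000
  x_2 = (3 - (-1)·0.0000 - (1)·0.0000) / (3) = 1.0000
  x_3 = (12 - (-3)·0.0000 - (-3)·0.0000) / (10) = 1.2000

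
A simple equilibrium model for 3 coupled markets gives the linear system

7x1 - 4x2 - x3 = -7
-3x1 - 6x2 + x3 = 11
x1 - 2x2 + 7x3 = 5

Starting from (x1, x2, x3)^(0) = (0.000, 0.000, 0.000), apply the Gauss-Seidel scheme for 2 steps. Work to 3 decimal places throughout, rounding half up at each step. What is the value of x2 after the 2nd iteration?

-0.907

Iteration 1:
  x1 = (-7 - (-4)·0.000 - (-1)·0.000) / (7) = -1.000
  x2 = (11 - (-3)·-1.000 - (1)·0.000) / (-6) = -1.333
  x3 = (5 - (1)·-1.000 - (-2)·-1.333) / (7) = 0.476
Iteration 2:
  x1 = (-7 - (-4)·-1.333 - (-1)·0.476) / (7) = -1.694
  x2 = (11 - (-3)·-1.694 - (1)·0.476) / (-6) = -0.907
  x3 = (5 - (1)·-1.694 - (-2)·-0.907) / (7) = 0.697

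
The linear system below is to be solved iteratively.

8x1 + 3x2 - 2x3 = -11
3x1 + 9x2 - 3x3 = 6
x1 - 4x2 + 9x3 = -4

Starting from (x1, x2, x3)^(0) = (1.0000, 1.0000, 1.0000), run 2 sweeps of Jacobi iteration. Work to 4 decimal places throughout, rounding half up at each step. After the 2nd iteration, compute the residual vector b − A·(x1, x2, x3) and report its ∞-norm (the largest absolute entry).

Iteration 1:
  x1 = (-11 - (3)·1.0000 - (-2)·1.0000) / (8) = -1.5000
  x2 = (6 - (3)·1.0000 - (-3)·1.0000) / (9) = 0.6667
  x3 = (-4 - (1)·1.0000 - (-4)·1.0000) / (9) = -0.1111
Iteration 2:
  x1 = (-11 - (3)·0.6667 - (-2)·-0.1111) / (8) = -1.6528
  x2 = (6 - (3)·-1.5000 - (-3)·-0.1111) / (9) = 1.1296
  x3 = (-4 - (1)·-1.5000 - (-4)·0.6667) / (9) = 0.0185
Residual b − A·x = (-1.1294, 0.8475, 2.0047); ∞-norm = 2.0047

2.0047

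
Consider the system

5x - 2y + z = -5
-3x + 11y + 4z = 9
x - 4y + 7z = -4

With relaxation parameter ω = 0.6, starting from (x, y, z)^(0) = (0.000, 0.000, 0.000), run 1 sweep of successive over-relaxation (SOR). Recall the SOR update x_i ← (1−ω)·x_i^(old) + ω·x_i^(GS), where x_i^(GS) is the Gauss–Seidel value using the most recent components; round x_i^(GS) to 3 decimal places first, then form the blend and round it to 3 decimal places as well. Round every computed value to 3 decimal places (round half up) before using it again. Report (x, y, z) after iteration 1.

(-0.600, 0.393, -0.157)

Iteration 1:
  x: GS value = (-5 - (-2)·0.000 - (1)·0.000) / (5) = -1.000;  x ← (1−ω)·0.000 + ω·-1.000 = -0.600
  y: GS value = (9 - (-3)·-0.600 - (4)·0.000) / (11) = 0.655;  y ← (1−ω)·0.000 + ω·0.655 = 0.393
  z: GS value = (-4 - (1)·-0.600 - (-4)·0.393) / (7) = -0.261;  z ← (1−ω)·0.000 + ω·-0.261 = -0.157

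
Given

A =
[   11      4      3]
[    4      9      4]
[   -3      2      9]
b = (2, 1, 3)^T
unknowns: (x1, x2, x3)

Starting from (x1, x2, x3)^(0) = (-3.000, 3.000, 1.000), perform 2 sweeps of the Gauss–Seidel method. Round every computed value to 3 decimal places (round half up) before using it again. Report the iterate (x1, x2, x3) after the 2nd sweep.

Iteration 1:
  x1 = (2 - (4)·3.000 - (3)·1.000) / (11) = -1.182
  x2 = (1 - (4)·-1.182 - (4)·1.000) / (9) = 0.192
  x3 = (3 - (-3)·-1.182 - (2)·0.192) / (9) = -0.103
Iteration 2:
  x1 = (2 - (4)·0.192 - (3)·-0.103) / (11) = 0.140
  x2 = (1 - (4)·0.140 - (4)·-0.103) / (9) = 0.095
  x3 = (3 - (-3)·0.140 - (2)·0.095) / (9) = 0.359

(0.140, 0.095, 0.359)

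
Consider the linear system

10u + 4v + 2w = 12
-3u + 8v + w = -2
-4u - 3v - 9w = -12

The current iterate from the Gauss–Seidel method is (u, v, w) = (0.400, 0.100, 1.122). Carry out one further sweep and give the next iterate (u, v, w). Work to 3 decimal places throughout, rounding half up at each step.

One sweep:
  u = (12 - (4)·0.100 - (2)·1.122) / (10) = 0.936
  v = (-2 - (-3)·0.936 - (1)·1.122) / (8) = -0.039
  w = (-12 - (-4)·0.936 - (-3)·-0.039) / (-9) = 0.930

(0.936, -0.039, 0.930)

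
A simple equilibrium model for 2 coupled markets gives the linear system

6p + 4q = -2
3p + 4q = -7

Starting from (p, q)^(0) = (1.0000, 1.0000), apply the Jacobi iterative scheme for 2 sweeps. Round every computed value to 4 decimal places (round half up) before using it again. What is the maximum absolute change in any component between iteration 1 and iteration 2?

Iteration 1:
  p = (-2 - (4)·1.0000) / (6) = -1.0000
  q = (-7 - (3)·1.0000) / (4) = -2.5000
Iteration 2:
  p = (-2 - (4)·-2.5000) / (6) = 1.3333
  q = (-7 - (3)·-1.0000) / (4) = -1.0000
Change: (2.3333, 1.5000) → max |·| = 2.3333

2.3333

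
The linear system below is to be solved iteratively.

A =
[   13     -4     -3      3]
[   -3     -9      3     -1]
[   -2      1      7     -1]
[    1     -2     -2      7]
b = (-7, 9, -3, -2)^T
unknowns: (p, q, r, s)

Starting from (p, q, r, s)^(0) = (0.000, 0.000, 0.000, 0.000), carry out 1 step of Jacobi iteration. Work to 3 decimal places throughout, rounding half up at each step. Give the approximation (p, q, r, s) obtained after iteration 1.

Iteration 1:
  p = (-7 - (-4)·0.000 - (-3)·0.000 - (3)·0.000) / (13) = -0.538
  q = (9 - (-3)·0.000 - (3)·0.000 - (-1)·0.000) / (-9) = -1.000
  r = (-3 - (-2)·0.000 - (1)·0.000 - (-1)·0.000) / (7) = -0.429
  s = (-2 - (1)·0.000 - (-2)·0.000 - (-2)·0.000) / (7) = -0.286

(-0.538, -1.000, -0.429, -0.286)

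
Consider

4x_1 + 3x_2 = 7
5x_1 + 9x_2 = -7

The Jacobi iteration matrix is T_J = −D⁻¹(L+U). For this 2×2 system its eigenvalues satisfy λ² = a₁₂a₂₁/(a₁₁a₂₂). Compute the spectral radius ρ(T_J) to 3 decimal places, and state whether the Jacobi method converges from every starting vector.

0.645

a₁₂a₂₁/(a₁₁a₂₂) = (3)·(5) / ((4)·(9)) = 0.416667
ρ = √|0.416667| = √0.416667 = 0.645
ρ < 1, so Jacobi converges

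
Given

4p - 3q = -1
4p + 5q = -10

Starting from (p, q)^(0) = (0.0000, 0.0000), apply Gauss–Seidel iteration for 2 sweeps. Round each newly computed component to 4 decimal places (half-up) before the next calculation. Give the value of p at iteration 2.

-1.6000

Iteration 1:
  p = (-1 - (-3)·0.0000) / (4) = -0.2500
  q = (-10 - (4)·-0.2500) / (5) = -1.8000
Iteration 2:
  p = (-1 - (-3)·-1.8000) / (4) = -1.6000
  q = (-10 - (4)·-1.6000) / (5) = -0.7200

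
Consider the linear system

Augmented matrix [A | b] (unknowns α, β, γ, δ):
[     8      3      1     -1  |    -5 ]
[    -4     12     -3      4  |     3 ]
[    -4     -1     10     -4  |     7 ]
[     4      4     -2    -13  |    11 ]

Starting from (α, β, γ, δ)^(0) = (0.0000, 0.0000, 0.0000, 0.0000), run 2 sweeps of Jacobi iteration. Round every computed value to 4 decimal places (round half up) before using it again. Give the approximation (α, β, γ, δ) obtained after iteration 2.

Iteration 1:
  α = (-5 - (3)·0.0000 - (1)·0.0000 - (-1)·0.0000) / (8) = -0.6250
  β = (3 - (-4)·0.0000 - (-3)·0.0000 - (4)·0.0000) / (12) = 0.2500
  γ = (7 - (-4)·0.0000 - (-1)·0.0000 - (-4)·0.0000) / (10) = 0.7000
  δ = (11 - (4)·0.0000 - (4)·0.0000 - (-2)·0.0000) / (-13) = -0.8462
Iteration 2:
  α = (-5 - (3)·0.2500 - (1)·0.7000 - (-1)·-0.8462) / (8) = -0.9120
  β = (3 - (-4)·-0.6250 - (-3)·0.7000 - (4)·-0.8462) / (12) = 0.4987
  γ = (7 - (-4)·-0.6250 - (-1)·0.2500 - (-4)·-0.8462) / (10) = 0.1365
  δ = (11 - (4)·-0.6250 - (4)·0.2500 - (-2)·0.7000) / (-13) = -1.0692

(-0.9120, 0.4987, 0.1365, -1.0692)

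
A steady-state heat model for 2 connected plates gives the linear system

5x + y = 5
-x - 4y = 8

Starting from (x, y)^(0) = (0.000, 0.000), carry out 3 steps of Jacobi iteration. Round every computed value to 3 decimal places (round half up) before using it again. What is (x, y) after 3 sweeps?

(1.450, -2.350)

Iteration 1:
  x = (5 - (1)·0.000) / (5) = 1.000
  y = (8 - (-1)·0.000) / (-4) = -2.000
Iteration 2:
  x = (5 - (1)·-2.000) / (5) = 1.400
  y = (8 - (-1)·1.000) / (-4) = -2.250
Iteration 3:
  x = (5 - (1)·-2.250) / (5) = 1.450
  y = (8 - (-1)·1.400) / (-4) = -2.350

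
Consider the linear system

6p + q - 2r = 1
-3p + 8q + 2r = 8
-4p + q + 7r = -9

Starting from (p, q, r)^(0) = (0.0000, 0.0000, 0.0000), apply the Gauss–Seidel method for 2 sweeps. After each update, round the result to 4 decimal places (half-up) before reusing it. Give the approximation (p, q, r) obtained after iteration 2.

Iteration 1:
  p = (1 - (1)·0.0000 - (-2)·0.0000) / (6) = 0.1667
  q = (8 - (-3)·0.1667 - (2)·0.0000) / (8) = 1.0625
  r = (-9 - (-4)·0.1667 - (1)·1.0625) / (7) = -1.3422
Iteration 2:
  p = (1 - (1)·1.0625 - (-2)·-1.3422) / (6) = -0.4578
  q = (8 - (-3)·-0.4578 - (2)·-1.3422) / (8) = 1.1639
  r = (-9 - (-4)·-0.4578 - (1)·1.1639) / (7) = -1.7136

(-0.4578, 1.1639, -1.7136)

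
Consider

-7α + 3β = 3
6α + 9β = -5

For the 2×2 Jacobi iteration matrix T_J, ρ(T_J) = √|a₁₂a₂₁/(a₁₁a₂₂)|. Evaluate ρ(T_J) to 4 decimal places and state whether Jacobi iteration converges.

a₁₂a₂₁/(a₁₁a₂₂) = (3)·(6) / ((-7)·(9)) = -0.285714
ρ = √|-0.285714| = √0.285714 = 0.5345
ρ < 1, so Jacobi converges

0.5345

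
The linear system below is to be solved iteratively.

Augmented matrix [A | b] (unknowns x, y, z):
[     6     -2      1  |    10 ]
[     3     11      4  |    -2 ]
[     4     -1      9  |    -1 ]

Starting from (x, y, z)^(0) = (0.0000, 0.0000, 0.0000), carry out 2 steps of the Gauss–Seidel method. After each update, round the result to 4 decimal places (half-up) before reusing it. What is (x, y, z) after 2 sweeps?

(1.6083, -0.2850, -0.8576)

Iteration 1:
  x = (10 - (-2)·0.0000 - (1)·0.0000) / (6) = 1.6667
  y = (-2 - (3)·1.6667 - (4)·0.0000) / (11) = -0.6364
  z = (-1 - (4)·1.6667 - (-1)·-0.6364) / (9) = -0.9226
Iteration 2:
  x = (10 - (-2)·-0.6364 - (1)·-0.9226) / (6) = 1.6083
  y = (-2 - (3)·1.6083 - (4)·-0.9226) / (11) = -0.2850
  z = (-1 - (4)·1.6083 - (-1)·-0.2850) / (9) = -0.8576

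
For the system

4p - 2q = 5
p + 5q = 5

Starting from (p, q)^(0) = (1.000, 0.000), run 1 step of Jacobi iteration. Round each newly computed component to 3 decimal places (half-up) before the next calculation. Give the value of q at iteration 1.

Iteration 1:
  p = (5 - (-2)·0.000) / (4) = 1.250
  q = (5 - (1)·1.000) / (5) = 0.800

0.800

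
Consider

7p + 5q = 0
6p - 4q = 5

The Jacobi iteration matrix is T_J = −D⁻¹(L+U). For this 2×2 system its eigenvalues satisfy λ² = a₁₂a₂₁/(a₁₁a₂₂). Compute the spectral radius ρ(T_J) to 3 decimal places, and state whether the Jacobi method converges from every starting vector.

a₁₂a₂₁/(a₁₁a₂₂) = (5)·(6) / ((7)·(-4)) = -1.071429
ρ = √|-1.071429| = √1.071429 = 1.035
ρ > 1, so Jacobi diverges

1.035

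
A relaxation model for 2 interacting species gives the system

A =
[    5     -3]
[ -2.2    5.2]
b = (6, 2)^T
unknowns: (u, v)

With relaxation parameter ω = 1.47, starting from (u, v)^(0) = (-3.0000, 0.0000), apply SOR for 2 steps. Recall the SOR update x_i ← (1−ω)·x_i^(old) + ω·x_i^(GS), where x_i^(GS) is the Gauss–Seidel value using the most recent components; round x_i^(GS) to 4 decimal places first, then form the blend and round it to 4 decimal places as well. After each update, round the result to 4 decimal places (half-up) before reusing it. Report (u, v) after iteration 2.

(2.5119, 0.9340)

Iteration 1:
  u: GS value = (6 - (-3)·0.0000) / (5) = 1.2000;  u ← (1−ω)·-3.0000 + ω·1.2000 = 3.1740
  v: GS value = (2 - (-2.2)·3.1740) / (5.2) = 1.7275;  v ← (1−ω)·0.0000 + ω·1.7275 = 2.5394
Iteration 2:
  u: GS value = (6 - (-3)·2.5394) / (5) = 2.7236;  u ← (1−ω)·3.1740 + ω·2.7236 = 2.5119
  v: GS value = (2 - (-2.2)·2.5119) / (5.2) = 1.4473;  v ← (1−ω)·2.5394 + ω·1.4473 = 0.9340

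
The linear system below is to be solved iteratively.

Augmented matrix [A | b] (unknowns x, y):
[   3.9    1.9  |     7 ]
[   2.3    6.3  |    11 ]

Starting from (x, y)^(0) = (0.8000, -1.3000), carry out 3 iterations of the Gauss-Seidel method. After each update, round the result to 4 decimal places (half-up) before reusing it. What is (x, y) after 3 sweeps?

(1.1890, 1.3120)

Iteration 1:
  x = (7 - (1.9)·-1.3000) / (3.9) = 2.4282
  y = (11 - (2.3)·2.4282) / (6.3) = 0.8595
Iteration 2:
  x = (7 - (1.9)·0.8595) / (3.9) = 1.3761
  y = (11 - (2.3)·1.3761) / (6.3) = 1.2436
Iteration 3:
  x = (7 - (1.9)·1.2436) / (3.9) = 1.1890
  y = (11 - (2.3)·1.1890) / (6.3) = 1.3120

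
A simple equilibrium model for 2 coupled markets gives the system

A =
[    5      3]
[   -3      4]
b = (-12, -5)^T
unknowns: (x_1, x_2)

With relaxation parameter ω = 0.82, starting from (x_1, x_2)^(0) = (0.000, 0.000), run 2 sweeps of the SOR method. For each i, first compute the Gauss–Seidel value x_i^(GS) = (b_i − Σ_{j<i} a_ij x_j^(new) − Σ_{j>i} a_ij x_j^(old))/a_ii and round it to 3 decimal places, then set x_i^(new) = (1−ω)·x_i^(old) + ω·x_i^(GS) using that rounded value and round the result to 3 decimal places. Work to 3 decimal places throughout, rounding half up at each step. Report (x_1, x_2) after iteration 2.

Iteration 1:
  x_1: GS value = (-12 - (3)·0.000) / (5) = -2.400;  x_1 ← (1−ω)·0.000 + ω·-2.400 = -1.968
  x_2: GS value = (-5 - (-3)·-1.968) / (4) = -2.726;  x_2 ← (1−ω)·0.000 + ω·-2.726 = -2.235
Iteration 2:
  x_1: GS value = (-12 - (3)·-2.235) / (5) = -1.059;  x_1 ← (1−ω)·-1.968 + ω·-1.059 = -1.223
  x_2: GS value = (-5 - (-3)·-1.223) / (4) = -2.167;  x_2 ← (1−ω)·-2.235 + ω·-2.167 = -2.179

(-1.223, -2.179)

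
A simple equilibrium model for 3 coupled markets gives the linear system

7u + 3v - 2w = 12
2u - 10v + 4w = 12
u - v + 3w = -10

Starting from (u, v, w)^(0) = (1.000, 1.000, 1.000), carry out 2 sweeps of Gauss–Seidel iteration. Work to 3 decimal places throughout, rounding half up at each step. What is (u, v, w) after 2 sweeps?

Iteration 1:
  u = (12 - (3)·1.000 - (-2)·1.000) / (7) = 1.571
  v = (12 - (2)·1.571 - (4)·1.000) / (-10) = -0.486
  w = (-10 - (1)·1.571 - (-1)·-0.486) / (3) = -4.019
Iteration 2:
  u = (12 - (3)·-0.486 - (-2)·-4.019) / (7) = 0.774
  v = (12 - (2)·0.774 - (4)·-4.019) / (-10) = -2.653
  w = (-10 - (1)·0.774 - (-1)·-2.653) / (3) = -4.476

(0.774, -2.653, -4.476)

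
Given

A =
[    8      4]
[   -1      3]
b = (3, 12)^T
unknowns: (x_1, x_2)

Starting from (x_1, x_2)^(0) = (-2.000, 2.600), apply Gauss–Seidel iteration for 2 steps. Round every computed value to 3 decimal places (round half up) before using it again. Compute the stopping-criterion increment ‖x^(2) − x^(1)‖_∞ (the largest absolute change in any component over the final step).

Iteration 1:
  x_1 = (3 - (4)·2.600) / (8) = -0.925
  x_2 = (12 - (-1)·-0.925) / (3) = 3.692
Iteration 2:
  x_1 = (3 - (4)·3.692) / (8) = -1.471
  x_2 = (12 - (-1)·-1.471) / (3) = 3.510
Change: (-0.546, -0.182) → max |·| = 0.546

0.546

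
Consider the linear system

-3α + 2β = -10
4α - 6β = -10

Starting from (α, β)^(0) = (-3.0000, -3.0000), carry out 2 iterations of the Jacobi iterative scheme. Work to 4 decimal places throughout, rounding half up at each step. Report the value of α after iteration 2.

3.1111

Iteration 1:
  α = (-10 - (2)·-3.0000) / (-3) = 1.3333
  β = (-10 - (4)·-3.0000) / (-6) = -0.3333
Iteration 2:
  α = (-10 - (2)·-0.3333) / (-3) = 3.1111
  β = (-10 - (4)·1.3333) / (-6) = 2.5555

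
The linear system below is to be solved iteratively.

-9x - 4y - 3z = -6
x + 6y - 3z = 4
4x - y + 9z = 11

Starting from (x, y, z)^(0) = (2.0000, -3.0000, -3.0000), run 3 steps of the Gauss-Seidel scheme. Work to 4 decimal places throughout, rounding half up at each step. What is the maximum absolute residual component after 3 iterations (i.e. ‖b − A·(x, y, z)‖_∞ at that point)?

4.1230

Iteration 1:
  x = (-6 - (-4)·-3.0000 - (-3)·-3.0000) / (-9) = 3.0000
  y = (4 - (1)·3.0000 - (-3)·-3.0000) / (6) = -1.3333
  z = (11 - (4)·3.0000 - (-1)·-1.3333) / (9) = -0.2593
Iteration 2:
  x = (-6 - (-4)·-1.3333 - (-3)·-0.2593) / (-9) = 1.3457
  y = (4 - (1)·1.3457 - (-3)·-0.2593) / (6) = 0.3127
  z = (11 - (4)·1.3457 - (-1)·0.3127) / (9) = 0.6589
Iteration 3:
  x = (-6 - (-4)·0.3127 - (-3)·0.6589) / (-9) = 0.3081
  y = (4 - (1)·0.3081 - (-3)·0.6589) / (6) = 0.9448
  z = (11 - (4)·0.3081 - (-1)·0.9448) / (9) = 1.1903
Residual b − A·x = (4.1230, 1.5940, -0.0003); ∞-norm = 4.1230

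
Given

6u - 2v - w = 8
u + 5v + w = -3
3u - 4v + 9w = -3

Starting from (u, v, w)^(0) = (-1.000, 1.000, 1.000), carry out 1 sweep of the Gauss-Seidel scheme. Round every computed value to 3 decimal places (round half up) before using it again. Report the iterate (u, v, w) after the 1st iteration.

Iteration 1:
  u = (8 - (-2)·1.000 - (-1)·1.000) / (6) = 1.833
  v = (-3 - (1)·1.833 - (1)·1.000) / (5) = -1.167
  w = (-3 - (3)·1.833 - (-4)·-1.167) / (9) = -1.463

(1.833, -1.167, -1.463)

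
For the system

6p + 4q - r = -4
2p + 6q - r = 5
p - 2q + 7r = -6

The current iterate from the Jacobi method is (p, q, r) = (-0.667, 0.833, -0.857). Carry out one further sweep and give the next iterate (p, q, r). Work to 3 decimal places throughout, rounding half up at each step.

One sweep:
  p = (-4 - (4)·0.833 - (-1)·-0.857) / (6) = -1.365
  q = (5 - (2)·-0.667 - (-1)·-0.857) / (6) = 0.913
  r = (-6 - (1)·-0.667 - (-2)·0.833) / (7) = -0.524

(-1.365, 0.913, -0.524)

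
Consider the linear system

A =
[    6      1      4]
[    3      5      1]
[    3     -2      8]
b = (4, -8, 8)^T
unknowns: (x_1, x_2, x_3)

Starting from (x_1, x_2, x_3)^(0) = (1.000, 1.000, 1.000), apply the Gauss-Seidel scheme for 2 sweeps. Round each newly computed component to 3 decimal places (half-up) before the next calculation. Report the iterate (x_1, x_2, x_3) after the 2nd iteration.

Iteration 1:
  x_1 = (4 - (1)·1.000 - (4)·1.000) / (6) = -0.167
  x_2 = (-8 - (3)·-0.167 - (1)·1.000) / (5) = -1.700
  x_3 = (8 - (3)·-0.167 - (-2)·-1.700) / (8) = 0.638
Iteration 2:
  x_1 = (4 - (1)·-1.700 - (4)·0.638) / (6) = 0.525
  x_2 = (-8 - (3)·0.525 - (1)·0.638) / (5) = -2.043
  x_3 = (8 - (3)·0.525 - (-2)·-2.043) / (8) = 0.292

(0.525, -2.043, 0.292)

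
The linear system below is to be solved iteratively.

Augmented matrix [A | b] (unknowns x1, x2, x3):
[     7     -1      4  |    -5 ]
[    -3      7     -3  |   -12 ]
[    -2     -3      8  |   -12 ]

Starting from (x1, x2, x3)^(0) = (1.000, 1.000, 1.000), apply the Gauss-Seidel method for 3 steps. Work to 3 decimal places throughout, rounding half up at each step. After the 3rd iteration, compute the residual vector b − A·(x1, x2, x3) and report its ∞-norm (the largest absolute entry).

Iteration 1:
  x1 = (-5 - (-1)·1.000 - (4)·1.000) / (7) = -1.143
  x2 = (-12 - (-3)·-1.143 - (-3)·1.000) / (7) = -1.776
  x3 = (-12 - (-2)·-1.143 - (-3)·-1.776) / (8) = -2.452
Iteration 2:
  x1 = (-5 - (-1)·-1.776 - (4)·-2.452) / (7) = 0.433
  x2 = (-12 - (-3)·0.433 - (-3)·-2.452) / (7) = -2.580
  x3 = (-12 - (-2)·0.433 - (-3)·-2.580) / (8) = -2.359
Iteration 3:
  x1 = (-5 - (-1)·-2.580 - (4)·-2.359) / (7) = 0.265
  x2 = (-12 - (-3)·0.265 - (-3)·-2.359) / (7) = -2.612
  x3 = (-12 - (-2)·0.265 - (-3)·-2.612) / (8) = -2.413
Residual b − A·x = (0.185, -0.160, -0.002); ∞-norm = 0.185

0.185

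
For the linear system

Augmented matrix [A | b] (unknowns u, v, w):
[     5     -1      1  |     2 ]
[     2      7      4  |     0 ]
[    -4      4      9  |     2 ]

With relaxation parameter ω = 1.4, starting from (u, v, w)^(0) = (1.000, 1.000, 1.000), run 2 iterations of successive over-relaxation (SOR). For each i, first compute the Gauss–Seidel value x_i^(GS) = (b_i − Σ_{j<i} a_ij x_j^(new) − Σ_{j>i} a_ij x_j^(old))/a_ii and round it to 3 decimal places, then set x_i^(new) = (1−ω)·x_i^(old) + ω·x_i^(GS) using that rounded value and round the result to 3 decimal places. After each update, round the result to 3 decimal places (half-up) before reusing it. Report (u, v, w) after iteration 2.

Iteration 1:
  u: GS value = (2 - (-1)·1.000 - (1)·1.000) / (5) = 0.400;  u ← (1−ω)·1.000 + ω·0.400 = 0.160
  v: GS value = (0 - (2)·0.160 - (4)·1.000) / (7) = -0.617;  v ← (1−ω)·1.000 + ω·-0.617 = -1.264
  w: GS value = (2 - (-4)·0.160 - (4)·-1.264) / (9) = 0.855;  w ← (1−ω)·1.000 + ω·0.855 = 0.797
Iteration 2:
  u: GS value = (2 - (-1)·-1.264 - (1)·0.797) / (5) = -0.012;  u ← (1−ω)·0.160 + ω·-0.012 = -0.081
  v: GS value = (0 - (2)·-0.081 - (4)·0.797) / (7) = -0.432;  v ← (1−ω)·-1.264 + ω·-0.432 = -0.099
  w: GS value = (2 - (-4)·-0.081 - (4)·-0.099) / (9) = 0.230;  w ← (1−ω)·0.797 + ω·0.230 = 0.003

(-0.081, -0.099, 0.003)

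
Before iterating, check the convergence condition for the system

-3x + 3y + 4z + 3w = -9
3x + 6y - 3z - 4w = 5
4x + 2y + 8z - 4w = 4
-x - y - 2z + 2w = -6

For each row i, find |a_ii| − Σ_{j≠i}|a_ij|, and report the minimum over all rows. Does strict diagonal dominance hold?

-7

row 1: |-3| − (3+4+3) = -7
row 2: |6| − (3+3+4) = -4
row 3: |8| − (4+2+4) = -2
row 4: |2| − (1+1+2) = -2
minimum over rows = -7 → not strictly diagonally dominant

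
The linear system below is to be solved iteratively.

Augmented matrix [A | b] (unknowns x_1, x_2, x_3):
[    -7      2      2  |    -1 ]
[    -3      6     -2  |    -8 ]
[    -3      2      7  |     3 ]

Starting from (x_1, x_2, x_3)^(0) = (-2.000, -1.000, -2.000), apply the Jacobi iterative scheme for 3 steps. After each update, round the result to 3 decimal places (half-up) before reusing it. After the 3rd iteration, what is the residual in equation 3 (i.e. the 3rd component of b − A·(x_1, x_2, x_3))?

1.332

Iteration 1:
  x_1 = (-1 - (2)·-1.000 - (2)·-2.000) / (-7) = -0.714
  x_2 = (-8 - (-3)·-2.000 - (-2)·-2.000) / (6) = -3.000
  x_3 = (3 - (-3)·-2.000 - (2)·-1.000) / (7) = -0.143
Iteration 2:
  x_1 = (-1 - (2)·-3.000 - (2)·-0.143) / (-7) = -0.755
  x_2 = (-8 - (-3)·-0.714 - (-2)·-0.143) / (6) = -1.738
  x_3 = (3 - (-3)·-0.714 - (2)·-3.000) / (7) = 0.980
Iteration 3:
  x_1 = (-1 - (2)·-1.738 - (2)·0.980) / (-7) = -0.074
  x_2 = (-8 - (-3)·-0.755 - (-2)·0.980) / (6) = -1.384
  x_3 = (3 - (-3)·-0.755 - (2)·-1.738) / (7) = 0.602
Residual b − A·x = (0.046, 1.286, 1.332)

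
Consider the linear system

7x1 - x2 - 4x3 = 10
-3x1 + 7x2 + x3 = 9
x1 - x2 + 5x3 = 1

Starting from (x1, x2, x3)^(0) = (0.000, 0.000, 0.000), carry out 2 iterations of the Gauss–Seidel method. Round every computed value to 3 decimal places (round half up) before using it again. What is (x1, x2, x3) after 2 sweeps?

(1.868, 2.044, 0.235)

Iteration 1:
  x1 = (10 - (-1)·0.000 - (-4)·0.000) / (7) = 1.429
  x2 = (9 - (-3)·1.429 - (1)·0.000) / (7) = 1.898
  x3 = (1 - (1)·1.429 - (-1)·1.898) / (5) = 0.294
Iteration 2:
  x1 = (10 - (-1)·1.898 - (-4)·0.294) / (7) = 1.868
  x2 = (9 - (-3)·1.868 - (1)·0.294) / (7) = 2.044
  x3 = (1 - (1)·1.868 - (-1)·2.044) / (5) = 0.235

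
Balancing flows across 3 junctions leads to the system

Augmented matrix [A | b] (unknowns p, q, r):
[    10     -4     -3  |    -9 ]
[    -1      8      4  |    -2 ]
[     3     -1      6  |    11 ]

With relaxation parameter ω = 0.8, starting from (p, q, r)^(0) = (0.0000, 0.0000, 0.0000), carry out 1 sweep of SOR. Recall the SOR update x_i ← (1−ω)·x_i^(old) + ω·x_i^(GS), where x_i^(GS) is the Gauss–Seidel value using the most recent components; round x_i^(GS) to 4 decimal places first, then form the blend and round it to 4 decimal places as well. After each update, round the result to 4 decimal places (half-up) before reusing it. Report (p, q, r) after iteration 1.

(-0.7200, -0.2720, 1.7184)

Iteration 1:
  p: GS value = (-9 - (-4)·0.0000 - (-3)·0.0000) / (10) = -0.9000;  p ← (1−ω)·0.0000 + ω·-0.9000 = -0.7200
  q: GS value = (-2 - (-1)·-0.7200 - (4)·0.0000) / (8) = -0.3400;  q ← (1−ω)·0.0000 + ω·-0.3400 = -0.2720
  r: GS value = (11 - (3)·-0.7200 - (-1)·-0.2720) / (6) = 2.1480;  r ← (1−ω)·0.0000 + ω·2.1480 = 1.7184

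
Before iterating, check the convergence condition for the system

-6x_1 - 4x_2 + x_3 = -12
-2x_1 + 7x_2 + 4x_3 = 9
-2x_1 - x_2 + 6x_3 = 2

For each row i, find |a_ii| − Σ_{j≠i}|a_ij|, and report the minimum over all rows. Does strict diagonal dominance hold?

row 1: |-6| − (4+1) = 1
row 2: |7| − (2+4) = 1
row 3: |6| − (2+1) = 3
minimum over rows = 1 → strictly diagonally dominant (convergence guaranteed)

1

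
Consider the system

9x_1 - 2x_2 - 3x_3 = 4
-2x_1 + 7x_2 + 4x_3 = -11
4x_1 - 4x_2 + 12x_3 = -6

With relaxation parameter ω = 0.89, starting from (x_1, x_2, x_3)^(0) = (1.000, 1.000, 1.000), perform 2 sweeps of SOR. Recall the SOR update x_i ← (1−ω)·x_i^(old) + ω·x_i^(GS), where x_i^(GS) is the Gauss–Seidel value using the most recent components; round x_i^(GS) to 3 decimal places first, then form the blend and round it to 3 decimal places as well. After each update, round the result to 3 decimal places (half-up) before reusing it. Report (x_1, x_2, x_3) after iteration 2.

Iteration 1:
  x_1: GS value = (4 - (-2)·1.000 - (-3)·1.000) / (9) = 1.000;  x_1 ← (1−ω)·1.000 + ω·1.000 = 1.000
  x_2: GS value = (-11 - (-2)·1.000 - (4)·1.000) / (7) = -1.857;  x_2 ← (1−ω)·1.000 + ω·-1.857 = -1.543
  x_3: GS value = (-6 - (4)·1.000 - (-4)·-1.543) / (12) = -1.348;  x_3 ← (1−ω)·1.000 + ω·-1.348 = -1.090
Iteration 2:
  x_1: GS value = (4 - (-2)·-1.543 - (-3)·-1.090) / (9) = -0.262;  x_1 ← (1−ω)·1.000 + ω·-0.262 = -0.123
  x_2: GS value = (-11 - (-2)·-0.123 - (4)·-1.090) / (7) = -0.984;  x_2 ← (1−ω)·-1.543 + ω·-0.984 = -1.045
  x_3: GS value = (-6 - (4)·-0.123 - (-4)·-1.045) / (12) = -0.807;  x_3 ← (1−ω)·-1.090 + ω·-0.807 = -0.838

(-0.123, -1.045, -0.838)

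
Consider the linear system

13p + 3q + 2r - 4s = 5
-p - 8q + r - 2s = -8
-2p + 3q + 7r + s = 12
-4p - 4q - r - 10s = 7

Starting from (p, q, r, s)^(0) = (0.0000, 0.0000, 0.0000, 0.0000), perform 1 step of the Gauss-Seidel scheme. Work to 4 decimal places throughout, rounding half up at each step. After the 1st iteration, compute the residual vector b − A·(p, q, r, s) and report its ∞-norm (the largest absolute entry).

Iteration 1:
  p = (5 - (3)·0.0000 - (2)·0.0000 - (-4)·0.0000) / (13) = 0.3846
  q = (-8 - (-1)·0.3846 - (1)·0.0000 - (-2)·0.0000) / (-8) = 0.9519
  r = (12 - (-2)·0.3846 - (3)·0.9519 - (1)·0.0000) / (7) = 1.4162
  s = (7 - (-4)·0.3846 - (-4)·0.9519 - (-1)·1.4162) / (-10) = -1.3762
Residual b − A·x = (-11.1927, -4.1688, 1.3763, 0.0002); ∞-norm = 11.1927

11.1927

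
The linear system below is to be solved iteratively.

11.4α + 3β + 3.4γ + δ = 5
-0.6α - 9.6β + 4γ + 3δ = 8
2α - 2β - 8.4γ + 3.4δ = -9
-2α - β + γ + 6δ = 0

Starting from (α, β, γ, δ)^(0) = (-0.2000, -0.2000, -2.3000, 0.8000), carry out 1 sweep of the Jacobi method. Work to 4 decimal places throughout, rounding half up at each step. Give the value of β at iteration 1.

-1.5292

Iteration 1:
  α = (5 - (3)·-0.2000 - (3.4)·-2.3000 - (1)·0.8000) / (11.4) = 1.1070
  β = (8 - (-0.6)·-0.2000 - (4)·-2.3000 - (3)·0.8000) / (-9.6) = -1.5292
  γ = (-9 - (2)·-0.2000 - (-2)·-0.2000 - (3.4)·0.8000) / (-8.4) = 1.3952
  δ = (0 - (-2)·-0.2000 - (-1)·-0.2000 - (1)·-2.3000) / (6) = 0.2833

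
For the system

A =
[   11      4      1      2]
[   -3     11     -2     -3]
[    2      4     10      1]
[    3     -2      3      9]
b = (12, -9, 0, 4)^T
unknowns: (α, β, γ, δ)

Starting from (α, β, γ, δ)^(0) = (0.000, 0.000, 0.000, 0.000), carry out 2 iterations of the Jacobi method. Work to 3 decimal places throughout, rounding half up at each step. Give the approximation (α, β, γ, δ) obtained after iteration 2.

Iteration 1:
  α = (12 - (4)·0.000 - (1)·0.000 - (2)·0.000) / (11) = 1.091
  β = (-9 - (-3)·0.000 - (-2)·0.000 - (-3)·0.000) / (11) = -0.818
  γ = (0 - (2)·0.000 - (4)·0.000 - (1)·0.000) / (10) = 0.000
  δ = (4 - (3)·0.000 - (-2)·0.000 - (3)·0.000) / (9) = 0.444
Iteration 2:
  α = (12 - (4)·-0.818 - (1)·0.000 - (2)·0.444) / (11) = 1.308
  β = (-9 - (-3)·1.091 - (-2)·0.000 - (-3)·0.444) / (11) = -0.400
  γ = (0 - (2)·1.091 - (4)·-0.818 - (1)·0.444) / (10) = 0.065
  δ = (4 - (3)·1.091 - (-2)·-0.818 - (3)·0.000) / (9) = -0.101

(1.308, -0.400, 0.065, -0.101)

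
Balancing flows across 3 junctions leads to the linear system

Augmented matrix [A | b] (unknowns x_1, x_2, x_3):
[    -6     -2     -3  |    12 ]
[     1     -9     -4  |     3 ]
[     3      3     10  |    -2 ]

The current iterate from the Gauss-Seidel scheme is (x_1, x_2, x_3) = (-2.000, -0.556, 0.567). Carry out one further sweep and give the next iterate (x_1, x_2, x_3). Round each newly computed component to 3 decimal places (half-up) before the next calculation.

One sweep:
  x_1 = (12 - (-2)·-0.556 - (-3)·0.567) / (-6) = -2.098
  x_2 = (3 - (1)·-2.098 - (-4)·0.567) / (-9) = -0.818
  x_3 = (-2 - (3)·-2.098 - (3)·-0.818) / (10) = 0.675

(-2.098, -0.818, 0.675)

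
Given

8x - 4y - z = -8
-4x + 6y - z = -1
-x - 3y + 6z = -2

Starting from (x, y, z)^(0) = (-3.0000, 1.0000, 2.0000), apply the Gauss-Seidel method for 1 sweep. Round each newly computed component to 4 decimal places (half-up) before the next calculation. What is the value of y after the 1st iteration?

0.0000

Iteration 1:
  x = (-8 - (-4)·1.0000 - (-1)·2.0000) / (8) = -0.2500
  y = (-1 - (-4)·-0.2500 - (-1)·2.0000) / (6) = 0.0000
  z = (-2 - (-1)·-0.2500 - (-3)·0.0000) / (6) = -0.3750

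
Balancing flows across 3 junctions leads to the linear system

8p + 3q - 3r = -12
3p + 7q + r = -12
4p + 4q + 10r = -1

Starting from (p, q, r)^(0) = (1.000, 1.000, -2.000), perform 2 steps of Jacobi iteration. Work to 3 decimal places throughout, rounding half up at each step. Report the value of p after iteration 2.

Iteration 1:
  p = (-12 - (3)·1.000 - (-3)·-2.000) / (8) = -2.625
  q = (-12 - (3)·1.000 - (1)·-2.000) / (7) = -1.857
  r = (-1 - (4)·1.000 - (4)·1.000) / (10) = -0.900
Iteration 2:
  p = (-12 - (3)·-1.857 - (-3)·-0.900) / (8) = -1.141
  q = (-12 - (3)·-2.625 - (1)·-0.900) / (7) = -0.461
  r = (-1 - (4)·-2.625 - (4)·-1.857) / (10) = 1.693

-1.141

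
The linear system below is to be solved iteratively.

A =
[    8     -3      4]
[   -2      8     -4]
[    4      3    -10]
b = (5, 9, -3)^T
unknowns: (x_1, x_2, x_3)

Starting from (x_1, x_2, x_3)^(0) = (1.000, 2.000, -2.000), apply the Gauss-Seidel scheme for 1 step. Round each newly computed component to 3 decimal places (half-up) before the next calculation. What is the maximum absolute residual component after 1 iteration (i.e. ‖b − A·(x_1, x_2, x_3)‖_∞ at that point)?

Iteration 1:
  x_1 = (5 - (-3)·2.000 - (4)·-2.000) / (8) = 2.375
  x_2 = (9 - (-2)·2.375 - (-4)·-2.000) / (8) = 0.719
  x_3 = (-3 - (4)·2.375 - (3)·0.719) / (-10) = 1.466
Residual b − A·x = (-17.707, 13.862, 0.003); ∞-norm = 17.707

17.707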